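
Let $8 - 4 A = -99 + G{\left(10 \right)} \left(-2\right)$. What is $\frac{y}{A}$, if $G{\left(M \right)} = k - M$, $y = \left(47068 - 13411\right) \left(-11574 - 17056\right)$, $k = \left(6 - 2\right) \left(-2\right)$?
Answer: $- \frac{3854399640}{71} \approx -5.4287 \cdot 10^{7}$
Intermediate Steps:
$k = -8$ ($k = 4 \left(-2\right) = -8$)
$y = -963599910$ ($y = 33657 \left(-28630\right) = -963599910$)
$G{\left(M \right)} = -8 - M$
$A = \frac{71}{4}$ ($A = 2 - \frac{-99 + \left(-8 - 10\right) \left(-2\right)}{4} = 2 - \frac{-99 - -36}{4} = 2 - \frac{-99 + 36}{4} = 2 - - \frac{63}{4} = 2 + \frac{63}{4} = \frac{71}{4} \approx 17.75$)
$\frac{y}{A} = - \frac{963599910}{\frac{71}{4}} = \left(-963599910\right) \frac{4}{71} = - \frac{3854399640}{71}$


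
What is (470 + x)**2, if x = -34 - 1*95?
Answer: 116281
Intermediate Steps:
x = -129 (x = -34 - 95 = -129)
(470 + x)**2 = (470 - 129)**2 = 341**2 = 116281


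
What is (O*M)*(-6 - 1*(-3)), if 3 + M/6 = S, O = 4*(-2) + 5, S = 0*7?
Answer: -162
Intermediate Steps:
S = 0
O = -3 (O = -8 + 5 = -3)
M = -18 (M = -18 + 6*0 = -18 + 0 = -18)
(O*M)*(-6 - 1*(-3)) = (-3*(-18))*(-6 - 1*(-3)) = 54*(-6 + 3) = 54*(-3) = -162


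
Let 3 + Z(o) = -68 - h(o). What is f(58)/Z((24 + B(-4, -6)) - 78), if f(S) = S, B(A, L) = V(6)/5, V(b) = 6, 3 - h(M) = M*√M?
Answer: -134125/4771061 + 38280*I*√330/4771061 ≈ -0.028112 + 0.14575*I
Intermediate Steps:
h(M) = 3 - M^(3/2) (h(M) = 3 - M*√M = 3 - M^(3/2))
B(A, L) = 6/5
Z(o) = -74 + o^(3/2) (Z(o) = -3 + (-68 - (3 - o^(3/2))) = -3 + (-68 + (-3 + o^(3/2))) = -3 + (-71 + o^(3/2)) = -74 + o^(3/2))
f(58)/Z((24 + B(-4, -6)) - 78) = 58/(-74 + ((24 + 6/5) - 78)^(3/2)) = 58/(-74 + (126/5 - 78)^(3/2)) = 58/(-74 + (-264/5)^(3/2)) = 58/(-74 - 528*I*√330/25)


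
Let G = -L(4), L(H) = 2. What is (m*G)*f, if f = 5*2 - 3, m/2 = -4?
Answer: 112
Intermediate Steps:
m = -8 (m = 2*(-4) = -8)
f = 7 (f = 10 - 3 = 7)
G = -2 (G = -1*2 = -2)
(m*G)*f = -8*(-2)*7 = 16*7 = 112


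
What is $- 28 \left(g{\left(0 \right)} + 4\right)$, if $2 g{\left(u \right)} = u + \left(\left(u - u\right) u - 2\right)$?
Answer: $-84$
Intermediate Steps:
$g{\left(u \right)} = -1 + \frac{u}{2}$ ($g{\left(u \right)} = \frac{u + \left(\left(u - u\right) u - 2\right)}{2} = \frac{u - \left(2 + 0 u\right)}{2} = \frac{u + \left(0 - 2\right)}{2} = \frac{u - 2}{2} = \frac{-2 + u}{2} = -1 + \frac{u}{2}$)
$- 28 \left(g{\left(0 \right)} + 4\right) = - 28 \left(\left(-1 + \frac{1}{2} \cdot 0\right) + 4\right) = - 28 \left(\left(-1 + 0\right) + 4\right) = - 28 \left(-1 + 4\right) = \left(-28\right) 3 = -84$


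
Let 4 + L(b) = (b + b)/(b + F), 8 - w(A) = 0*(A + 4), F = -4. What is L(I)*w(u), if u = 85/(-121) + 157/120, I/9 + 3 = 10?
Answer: -880/59 ≈ -14.915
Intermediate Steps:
I = 63 (I = -27 + 9*10 = -27 + 90 = 63)
u = 8797/14520 (u = 85*(-1/121) + 157*(1/120) = -85/121 + 157/120 = 8797/14520 ≈ 0.60585)
w(A) = 8 (w(A) = 8 - 0*(A + 4) = 8 - 0*(4 + A) = 8 - 1*0 = 8 + 0 = 8)
L(b) = -4 + 2*b/(-4 + b) (L(b) = -4 + (b + b)/(b - 4) = -4 + (2*b)/(-4 + b) = -4 + 2*b/(-4 + b))
L(I)*w(u) = (2*(8 - 1*63)/(-4 + 63))*8 = (2*(8 - 63)/59)*8 = (2*(1/59)*(-55))*8 = -110/59*8 = -880/59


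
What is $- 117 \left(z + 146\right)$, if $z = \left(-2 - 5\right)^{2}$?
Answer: $-22815$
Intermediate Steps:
$z = 49$ ($z = \left(-7\right)^{2} = 49$)
$- 117 \left(z + 146\right) = - 117 \left(49 + 146\right) = \left(-117\right) 195 = -22815$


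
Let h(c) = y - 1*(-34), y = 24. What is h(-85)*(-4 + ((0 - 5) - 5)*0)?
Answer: -232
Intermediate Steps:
h(c) = 58 (h(c) = 24 - 1*(-34) = 24 + 34 = 58)
h(-85)*(-4 + ((0 - 5) - 5)*0) = 58*(-4 + ((0 - 5) - 5)*0) = 58*(-4 + (-5 - 5)*0) = 58*(-4 - 10*0) = 58*(-4 + 0) = 58*(-4) = -232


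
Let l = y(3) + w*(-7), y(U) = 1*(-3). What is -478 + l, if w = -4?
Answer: -453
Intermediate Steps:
y(U) = -3
l = 25 (l = -3 - 4*(-7) = -3 + 28 = 25)
-478 + l = -478 + 25 = -453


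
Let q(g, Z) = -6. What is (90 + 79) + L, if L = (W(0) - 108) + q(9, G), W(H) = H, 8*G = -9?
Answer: 55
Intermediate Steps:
G = -9/8 (G = (⅛)*(-9) = -9/8 ≈ -1.1250)
L = -114 (L = (0 - 108) - 6 = -108 - 6 = -114)
(90 + 79) + L = (90 + 79) - 114 = 169 - 114 = 55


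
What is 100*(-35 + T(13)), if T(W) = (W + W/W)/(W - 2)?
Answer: -37100/11 ≈ -3372.7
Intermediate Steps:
T(W) = (1 + W)/(-2 + W) (T(W) = (W + 1)/(-2 + W) = (1 + W)/(-2 + W))
100*(-35 + T(13)) = 100*(-35 + (1 + 13)/(-2 + 13)) = 100*(-35 + 14/11) = 100*(-371/11) = -37100/11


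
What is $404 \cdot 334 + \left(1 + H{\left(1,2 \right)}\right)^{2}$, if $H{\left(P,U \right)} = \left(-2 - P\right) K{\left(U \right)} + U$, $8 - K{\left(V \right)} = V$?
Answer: $135161$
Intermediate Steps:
$K{\left(V \right)} = 8 - V$
$H{\left(P,U \right)} = U + \left(-2 - P\right) \left(8 - U\right)$ ($H{\left(P,U \right)} = \left(-2 - P\right) \left(8 - U\right) + U = U + \left(-2 - P\right) \left(8 - U\right)$)
$404 \cdot 334 + \left(1 + H{\left(1,2 \right)}\right)^{2} = 404 \cdot 334 + \left(1 + \left(-16 + 3 \cdot 2 + 1 \left(-8 + 2\right)\right)\right)^{2} = 134936 + \left(1 + \left(-16 + 6 + 1 \left(-6\right)\right)\right)^{2} = 134936 + \left(1 - 16\right)^{2} = 134936 + \left(-15\right)^{2} = 134936 + 225 = 135161$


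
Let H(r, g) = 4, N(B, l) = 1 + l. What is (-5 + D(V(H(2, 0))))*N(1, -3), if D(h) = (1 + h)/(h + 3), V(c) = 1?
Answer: 9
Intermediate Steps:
D(h) = (1 + h)/(3 + h)
(-5 + D(V(H(2, 0))))*N(1, -3) = (-5 + (1 + 1)/(3 + 1))*(1 - 3) = (-5 + 2/4)*(-2) = (-5 + (1/4)*2)*(-2) = (-5 + 1/2)*(-2) = -9/2*(-2) = 9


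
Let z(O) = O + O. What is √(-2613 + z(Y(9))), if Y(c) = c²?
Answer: I*√2451 ≈ 49.508*I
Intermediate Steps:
z(O) = 2*O
√(-2613 + z(Y(9))) = √(-2613 + 2*9²) = √(-2613 + 2*81) = √(-2613 + 162) = √(-2451) = I*√2451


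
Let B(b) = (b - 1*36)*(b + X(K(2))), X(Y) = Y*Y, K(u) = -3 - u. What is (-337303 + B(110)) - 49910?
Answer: -377223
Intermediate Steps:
X(Y) = Y²
B(b) = (-36 + b)*(25 + b) (B(b) = (b - 1*36)*(b + (-3 - 1*2)²) = (b - 36)*(b + (-3 - 2)²) = (-36 + b)*(b + (-5)²) = (-36 + b)*(b + 25) = (-36 + b)*(25 + b))
(-337303 + B(110)) - 49910 = (-337303 + (-900 + 110² - 11*110)) - 49910 = (-337303 + (-900 + 12100 - 1210)) - 49910 = (-337303 + 9990) - 49910 = -327313 - 49910 = -377223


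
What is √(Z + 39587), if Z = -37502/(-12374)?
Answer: 4*√94716597390/6187 ≈ 198.97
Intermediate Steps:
Z = 18751/6187 (Z = -37502*(-1/12374) = 18751/6187 ≈ 3.0307)
√(Z + 39587) = √(18751/6187 + 39587) = √(244943520/6187) = 4*√94716597390/6187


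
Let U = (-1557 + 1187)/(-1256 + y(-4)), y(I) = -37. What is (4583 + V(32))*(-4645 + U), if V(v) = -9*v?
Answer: -25794116425/1293 ≈ -1.9949e+7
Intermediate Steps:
U = 370/1293 (U = (-1557 + 1187)/(-1256 - 37) = -370/(-1293) = -370*(-1/1293) = 370/1293 ≈ 0.28616)
(4583 + V(32))*(-4645 + U) = (4583 - 9*32)*(-4645 + 370/1293) = (4583 - 288)*(-6005615/1293) = 4295*(-6005615/1293) = -25794116425/1293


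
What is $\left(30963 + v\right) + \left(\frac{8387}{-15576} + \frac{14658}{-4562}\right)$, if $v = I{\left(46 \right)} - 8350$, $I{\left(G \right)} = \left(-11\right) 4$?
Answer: $\frac{801717463813}{35528856} \approx 22565.0$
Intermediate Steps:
$I{\left(G \right)} = -44$
$v = -8394$ ($v = -44 - 8350 = -8394$)
$\left(30963 + v\right) + \left(\frac{8387}{-15576} + \frac{14658}{-4562}\right) = \left(30963 - 8394\right) + \left(\frac{8387}{-15576} + \frac{14658}{-4562}\right) = 22569 + \left(8387 \left(- \frac{1}{15576}\right) + 14658 \left(- \frac{1}{4562}\right)\right) = 22569 - \frac{133287251}{35528856} = \frac{801717463813}{35528856}$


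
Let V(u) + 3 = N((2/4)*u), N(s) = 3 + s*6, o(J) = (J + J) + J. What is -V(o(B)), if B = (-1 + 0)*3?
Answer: 27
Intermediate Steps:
B = -3 (B = -1*3 = -3)
o(J) = 3*J (o(J) = 2*J + J = 3*J)
N(s) = 3 + 6*s
V(u) = 3*u (V(u) = -3 + (3 + 6*((2/4)*u)) = -3 + (3 + 6*((2*(1/4))*u)) = -3 + (3 + 6*(u/2)) = -3 + (3 + 3*u) = 3*u)
-V(o(B)) = -3*3*(-3) = -3*(-9) = -1*(-27) = 27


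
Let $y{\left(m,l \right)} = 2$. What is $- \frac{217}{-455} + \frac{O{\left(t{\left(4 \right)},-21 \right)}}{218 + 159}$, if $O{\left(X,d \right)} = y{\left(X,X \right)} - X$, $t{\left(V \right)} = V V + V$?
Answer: $\frac{809}{1885} \approx 0.42918$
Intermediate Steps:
$t{\left(V \right)} = V + V^{2}$ ($t{\left(V \right)} = V^{2} + V = V + V^{2}$)
$O{\left(X,d \right)} = 2 - X$
$- \frac{217}{-455} + \frac{O{\left(t{\left(4 \right)},-21 \right)}}{218 + 159} = - \frac{217}{-455} + \frac{2 - 4 \left(1 + 4\right)}{218 + 159} = \left(-217\right) \left(- \frac{1}{455}\right) + \frac{2 - 4 \cdot 5}{377} = \frac{31}{65} + \left(2 - 20\right) \frac{1}{377} = \frac{31}{65} - \frac{18}{377} = \frac{809}{1885}$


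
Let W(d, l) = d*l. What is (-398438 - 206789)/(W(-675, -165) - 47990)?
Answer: -86461/9055 ≈ -9.5484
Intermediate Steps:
(-398438 - 206789)/(W(-675, -165) - 47990) = (-398438 - 206789)/(-675*(-165) - 47990) = -605227/(111375 - 47990) = -605227/63385 = -605227*1/63385 = -86461/9055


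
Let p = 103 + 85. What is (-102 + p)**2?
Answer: 7396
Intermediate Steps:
p = 188
(-102 + p)**2 = (-102 + 188)**2 = 86**2 = 7396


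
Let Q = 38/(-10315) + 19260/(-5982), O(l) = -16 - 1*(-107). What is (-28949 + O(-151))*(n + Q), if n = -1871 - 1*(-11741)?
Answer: -2928234933324412/10284055 ≈ -2.8474e+8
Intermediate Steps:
n = 9870 (n = -1871 + 11741 = 9870)
O(l) = 91 (O(l) = -16 + 107 = 91)
Q = -33149036/10284055 (Q = 38*(-1/10315) + 19260*(-1/5982) = -38/10315 - 3210/997 = -33149036/10284055 ≈ -3.2233)
(-28949 + O(-151))*(n + Q) = (-28949 + 91)*(9870 - 33149036/10284055) = -28858*101470473814/10284055 = -2928234933324412/10284055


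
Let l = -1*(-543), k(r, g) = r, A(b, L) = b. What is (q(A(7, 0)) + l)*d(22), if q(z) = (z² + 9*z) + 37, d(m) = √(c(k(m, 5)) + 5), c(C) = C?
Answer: 2076*√3 ≈ 3595.7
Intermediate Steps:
d(m) = √(5 + m) (d(m) = √(m + 5) = √(5 + m))
l = 543
q(z) = 37 + z² + 9*z
(q(A(7, 0)) + l)*d(22) = ((37 + 7² + 9*7) + 543)*√(5 + 22) = ((37 + 49 + 63) + 543)*√27 = (149 + 543)*(3*√3) = 692*(3*√3) = 2076*√3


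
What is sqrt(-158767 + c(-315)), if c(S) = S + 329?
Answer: I*sqrt(158753) ≈ 398.44*I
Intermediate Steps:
c(S) = 329 + S
sqrt(-158767 + c(-315)) = sqrt(-158767 + (329 - 315)) = sqrt(-158767 + 14) = sqrt(-158753) = I*sqrt(158753)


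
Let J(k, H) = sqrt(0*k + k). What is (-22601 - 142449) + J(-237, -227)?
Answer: -165050 + I*sqrt(237) ≈ -1.6505e+5 + 15.395*I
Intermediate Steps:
J(k, H) = sqrt(k) (J(k, H) = sqrt(0 + k) = sqrt(k))
(-22601 - 142449) + J(-237, -227) = (-22601 - 142449) + sqrt(-237) = -165050 + I*sqrt(237)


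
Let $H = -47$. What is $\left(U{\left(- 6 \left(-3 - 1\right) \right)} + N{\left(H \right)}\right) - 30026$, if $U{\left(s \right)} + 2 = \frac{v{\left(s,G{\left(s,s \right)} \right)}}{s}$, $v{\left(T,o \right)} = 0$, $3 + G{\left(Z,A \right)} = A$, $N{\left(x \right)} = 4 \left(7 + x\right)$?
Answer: $-30188$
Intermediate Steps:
$N{\left(x \right)} = 28 + 4 x$
$G{\left(Z,A \right)} = -3 + A$
$U{\left(s \right)} = -2$ ($U{\left(s \right)} = -2 + \frac{0}{s} = -2 + 0 = -2$)
$\left(U{\left(- 6 \left(-3 - 1\right) \right)} + N{\left(H \right)}\right) - 30026 = \left(-2 + \left(28 + 4 \left(-47\right)\right)\right) - 30026 = \left(-2 + \left(28 - 188\right)\right) - 30026 = \left(-2 - 160\right) - 30026 = -162 - 30026 = -30188$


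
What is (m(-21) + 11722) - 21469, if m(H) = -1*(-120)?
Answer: -9627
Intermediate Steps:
m(H) = 120
(m(-21) + 11722) - 21469 = (120 + 11722) - 21469 = 11842 - 21469 = -9627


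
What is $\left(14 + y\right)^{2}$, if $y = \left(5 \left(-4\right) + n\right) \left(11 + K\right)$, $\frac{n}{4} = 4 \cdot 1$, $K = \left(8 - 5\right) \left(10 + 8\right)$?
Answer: $60516$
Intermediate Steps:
$K = 54$ ($K = 3 \cdot 18 = 54$)
$n = 16$ ($n = 4 \cdot 4 \cdot 1 = 4 \cdot 4 = 16$)
$y = -260$ ($y = \left(5 \left(-4\right) + 16\right) \left(11 + 54\right) = \left(-20 + 16\right) 65 = \left(-4\right) 65 = -260$)
$\left(14 + y\right)^{2} = \left(14 - 260\right)^{2} = \left(-246\right)^{2} = 60516$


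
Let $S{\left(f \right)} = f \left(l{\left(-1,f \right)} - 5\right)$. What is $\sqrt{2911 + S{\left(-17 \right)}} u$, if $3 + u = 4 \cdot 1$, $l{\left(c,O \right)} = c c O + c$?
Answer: $\sqrt{3302} \approx 57.463$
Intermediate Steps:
$l{\left(c,O \right)} = c + O c^{2}$ ($l{\left(c,O \right)} = c^{2} O + c = O c^{2} + c = c + O c^{2}$)
$S{\left(f \right)} = f \left(-6 + f\right)$ ($S{\left(f \right)} = f \left(- (1 + f \left(-1\right)) - 5\right) = f \left(- (1 - f) - 5\right) = f \left(\left(-1 + f\right) - 5\right) = f \left(-6 + f\right)$)
$u = 1$ ($u = -3 + 4 \cdot 1 = -3 + 4 = 1$)
$\sqrt{2911 + S{\left(-17 \right)}} u = \sqrt{2911 - 17 \left(-6 - 17\right)} 1 = \sqrt{2911 - -391} \cdot 1 = \sqrt{2911 + 391} \cdot 1 = \sqrt{3302} \cdot 1 = \sqrt{3302}$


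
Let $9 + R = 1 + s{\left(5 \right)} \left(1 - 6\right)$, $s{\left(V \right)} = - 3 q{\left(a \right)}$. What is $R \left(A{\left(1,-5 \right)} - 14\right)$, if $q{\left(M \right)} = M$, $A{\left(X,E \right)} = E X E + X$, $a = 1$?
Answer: $84$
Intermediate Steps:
$A{\left(X,E \right)} = X + X E^{2}$ ($A{\left(X,E \right)} = X E^{2} + X = X + X E^{2}$)
$s{\left(V \right)} = -3$ ($s{\left(V \right)} = \left(-3\right) 1 = -3$)
$R = 7$ ($R = -9 - \left(-1 + 3 \left(1 - 6\right)\right) = -9 + \left(1 - -15\right) = -9 + \left(1 + 15\right) = -9 + 16 = 7$)
$R \left(A{\left(1,-5 \right)} - 14\right) = 7 \left(1 \left(1 + \left(-5\right)^{2}\right) - 14\right) = 7 \left(1 \left(1 + 25\right) - 14\right) = 7 \left(1 \cdot 26 - 14\right) = 7 \left(26 - 14\right) = 7 \cdot 12 = 84$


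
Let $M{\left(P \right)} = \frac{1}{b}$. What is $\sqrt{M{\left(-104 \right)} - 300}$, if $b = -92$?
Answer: $\frac{i \sqrt{634823}}{46} \approx 17.321 i$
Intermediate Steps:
$M{\left(P \right)} = - \frac{1}{92}$ ($M{\left(P \right)} = \frac{1}{-92} = - \frac{1}{92}$)
$\sqrt{M{\left(-104 \right)} - 300} = \sqrt{- \frac{1}{92} - 300} = \sqrt{- \frac{27601}{92}} = \frac{i \sqrt{634823}}{46}$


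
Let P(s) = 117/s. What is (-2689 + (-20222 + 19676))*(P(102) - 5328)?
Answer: 585900555/34 ≈ 1.7232e+7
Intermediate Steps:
(-2689 + (-20222 + 19676))*(P(102) - 5328) = (-2689 + (-20222 + 19676))*(117/102 - 5328) = (-2689 - 546)*(117*(1/102) - 5328) = -3235*(39/34 - 5328) = -3235*(-181113/34) = 585900555/34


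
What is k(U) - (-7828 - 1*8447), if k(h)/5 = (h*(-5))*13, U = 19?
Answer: 10100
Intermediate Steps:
k(h) = -325*h (k(h) = 5*((h*(-5))*13) = 5*(-5*h*13) = 5*(-65*h) = -325*h)
k(U) - (-7828 - 1*8447) = -325*19 - (-7828 - 1*8447) = -6175 - (-7828 - 8447) = -6175 - 1*(-16275) = -6175 + 16275 = 10100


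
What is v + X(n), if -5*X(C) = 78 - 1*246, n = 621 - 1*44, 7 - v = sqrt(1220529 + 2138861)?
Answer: 203/5 - sqrt(3359390) ≈ -1792.3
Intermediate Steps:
v = 7 - sqrt(3359390) (v = 7 - sqrt(1220529 + 2138861) = 7 - sqrt(3359390) ≈ -1825.9)
n = 577 (n = 621 - 44 = 577)
X(C) = 168/5 (X(C) = -(78 - 1*246)/5 = -(78 - 246)/5 = -1/5*(-168) = 168/5)
v + X(n) = (7 - sqrt(3359390)) + 168/5 = 203/5 - sqrt(3359390)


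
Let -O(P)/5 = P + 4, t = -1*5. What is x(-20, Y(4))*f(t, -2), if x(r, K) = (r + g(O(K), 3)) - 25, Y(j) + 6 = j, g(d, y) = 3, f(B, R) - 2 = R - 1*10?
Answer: 420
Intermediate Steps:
t = -5
f(B, R) = -8 + R (f(B, R) = 2 + (R - 1*10) = 2 + (R - 10) = 2 + (-10 + R) = -8 + R)
O(P) = -20 - 5*P (O(P) = -5*(P + 4) = -5*(4 + P) = -20 - 5*P)
Y(j) = -6 + j
x(r, K) = -22 + r (x(r, K) = (r + 3) - 25 = (3 + r) - 25 = -22 + r)
x(-20, Y(4))*f(t, -2) = (-22 - 20)*(-8 - 2) = -42*(-10) = 420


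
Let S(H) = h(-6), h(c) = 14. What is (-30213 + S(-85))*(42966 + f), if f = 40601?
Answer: -2523639833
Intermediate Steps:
S(H) = 14
(-30213 + S(-85))*(42966 + f) = (-30213 + 14)*(42966 + 40601) = -30199*83567 = -2523639833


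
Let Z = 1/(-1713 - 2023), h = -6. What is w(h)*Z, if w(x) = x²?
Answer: -9/934 ≈ -0.0096360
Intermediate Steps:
Z = -1/3736 (Z = 1/(-3736) = -1/3736 ≈ -0.00026767)
w(h)*Z = (-6)²*(-1/3736) = 36*(-1/3736) = -9/934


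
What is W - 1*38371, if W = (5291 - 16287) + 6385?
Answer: -42982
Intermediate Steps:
W = -4611 (W = -10996 + 6385 = -4611)
W - 1*38371 = -4611 - 1*38371 = -4611 - 38371 = -42982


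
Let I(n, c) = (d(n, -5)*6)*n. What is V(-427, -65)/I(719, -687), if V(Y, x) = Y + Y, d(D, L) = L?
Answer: 427/10785 ≈ 0.039592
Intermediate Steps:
V(Y, x) = 2*Y
I(n, c) = -30*n (I(n, c) = (-5*6)*n = -30*n)
V(-427, -65)/I(719, -687) = (2*(-427))/((-30*719)) = -854/(-21570) = -854*(-1/21570) = 427/10785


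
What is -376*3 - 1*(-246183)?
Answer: 245055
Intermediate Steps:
-376*3 - 1*(-246183) = -1128 + 246183 = 245055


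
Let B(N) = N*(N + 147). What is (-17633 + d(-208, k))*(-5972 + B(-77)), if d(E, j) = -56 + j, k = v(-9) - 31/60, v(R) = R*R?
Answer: 6002038991/30 ≈ 2.0007e+8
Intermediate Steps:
v(R) = R²
k = 4829/60 (k = (-9)² - 31/60 = 81 - 31*1/60 = 81 - 31/60 = 4829/60 ≈ 80.483)
B(N) = N*(147 + N)
(-17633 + d(-208, k))*(-5972 + B(-77)) = (-17633 + (-56 + 4829/60))*(-5972 - 77*(147 - 77)) = (-17633 + 1469/60)*(-5972 - 77*70) = -1056511*(-5972 - 5390)/60 = -1056511/60*(-11362) = 6002038991/30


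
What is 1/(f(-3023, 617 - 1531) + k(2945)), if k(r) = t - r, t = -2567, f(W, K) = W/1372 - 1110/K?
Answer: -627004/3456666099 ≈ -0.00018139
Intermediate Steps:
f(W, K) = -1110/K + W/1372 (f(W, K) = W*(1/1372) - 1110/K = W/1372 - 1110/K = -1110/K + W/1372)
k(r) = -2567 - r
1/(f(-3023, 617 - 1531) + k(2945)) = 1/((-1110/(617 - 1531) + (1/1372)*(-3023)) + (-2567 - 1*2945)) = 1/((-1110/(-914) - 3023/1372) + (-2567 - 2945)) = 1/((-1110*(-1/914) - 3023/1372) - 5512) = 1/((555/457 - 3023/1372) - 5512) = 1/(-620051/627004 - 5512) = 1/(-3456666099/627004) = -627004/3456666099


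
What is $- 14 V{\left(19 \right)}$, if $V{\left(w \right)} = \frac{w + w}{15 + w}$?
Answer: $- \frac{266}{17} \approx -15.647$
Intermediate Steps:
$V{\left(w \right)} = \frac{2 w}{15 + w}$
$- 14 V{\left(19 \right)} = - 14 \cdot 2 \cdot 19 \frac{1}{15 + 19} = - 14 \cdot 2 \cdot 19 \cdot \frac{1}{34} = \left(-14\right) \frac{19}{17} = - \frac{266}{17}$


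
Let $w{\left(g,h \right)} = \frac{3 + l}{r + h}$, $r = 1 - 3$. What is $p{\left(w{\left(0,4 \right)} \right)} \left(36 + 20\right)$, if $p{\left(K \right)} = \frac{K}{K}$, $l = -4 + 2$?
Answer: $56$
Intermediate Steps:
$l = -2$
$r = -2$ ($r = 1 - 3 = -2$)
$w{\left(g,h \right)} = \frac{1}{-2 + h}$ ($w{\left(g,h \right)} = \frac{3 - 2}{-2 + h} = 1 \frac{1}{-2 + h} = \frac{1}{-2 + h}$)
$p{\left(K \right)} = 1$
$p{\left(w{\left(0,4 \right)} \right)} \left(36 + 20\right) = 1 \left(36 + 20\right) = 1 \cdot 56 = 56$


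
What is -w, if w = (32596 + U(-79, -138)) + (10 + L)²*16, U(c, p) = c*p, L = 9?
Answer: -49274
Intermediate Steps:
w = 49274 (w = (32596 - 79*(-138)) + (10 + 9)²*16 = (32596 + 10902) + 19²*16 = 43498 + 361*16 = 43498 + 5776 = 49274)
-w = -1*49274 = -49274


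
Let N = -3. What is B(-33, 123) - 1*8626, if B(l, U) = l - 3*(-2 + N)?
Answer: -8644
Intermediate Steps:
B(l, U) = 15 + l (B(l, U) = l - 3*(-2 - 3) = l - 3*(-5) = l + 15 = 15 + l)
B(-33, 123) - 1*8626 = (15 - 33) - 1*8626 = -18 - 8626 = -8644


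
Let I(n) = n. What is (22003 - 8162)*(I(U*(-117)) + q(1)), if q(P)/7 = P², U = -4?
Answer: 6574475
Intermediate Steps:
q(P) = 7*P²
(22003 - 8162)*(I(U*(-117)) + q(1)) = (22003 - 8162)*(-4*(-117) + 7*1²) = 13841*(468 + 7*1) = 13841*(468 + 7) = 13841*475 = 6574475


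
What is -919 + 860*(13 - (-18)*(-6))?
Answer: -82619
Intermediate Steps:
-919 + 860*(13 - (-18)*(-6)) = -919 + 860*(13 - 1*108) = -919 + 860*(13 - 108) = -919 + 860*(-95) = -919 - 81700 = -82619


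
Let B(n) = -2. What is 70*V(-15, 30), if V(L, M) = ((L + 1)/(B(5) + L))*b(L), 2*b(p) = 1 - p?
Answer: 7840/17 ≈ 461.18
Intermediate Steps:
b(p) = 1/2 - p/2 (b(p) = (1 - p)/2 = 1/2 - p/2)
V(L, M) = (1 + L)*(1/2 - L/2)/(-2 + L) (V(L, M) = ((L + 1)/(-2 + L))*(1/2 - L/2) = ((1 + L)/(-2 + L))*(1/2 - L/2) = (1 + L)*(1/2 - L/2)/(-2 + L))
70*V(-15, 30) = 70*((1 - 1*(-15)**2)/(2*(-2 - 15))) = 70*((1/2)*(1 - 1*225)/(-17)) = 70*((1/2)*(-1/17)*(1 - 225)) = 70*((1/2)*(-1/17)*(-224)) = 70*(112/17) = 7840/17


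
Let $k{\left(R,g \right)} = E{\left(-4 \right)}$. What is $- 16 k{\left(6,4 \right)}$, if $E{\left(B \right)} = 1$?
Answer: $-16$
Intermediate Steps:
$k{\left(R,g \right)} = 1$
$- 16 k{\left(6,4 \right)} = \left(-16\right) 1 = -16$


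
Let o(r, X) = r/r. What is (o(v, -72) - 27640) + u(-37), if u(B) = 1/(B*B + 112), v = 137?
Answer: -40933358/1481 ≈ -27639.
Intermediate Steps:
u(B) = 1/(112 + B**2) (u(B) = 1/(B**2 + 112) = 1/(112 + B**2))
o(r, X) = 1
(o(v, -72) - 27640) + u(-37) = (1 - 27640) + 1/(112 + (-37)**2) = -27639 + 1/(112 + 1369) = -27639 + 1/1481 = -40933358/1481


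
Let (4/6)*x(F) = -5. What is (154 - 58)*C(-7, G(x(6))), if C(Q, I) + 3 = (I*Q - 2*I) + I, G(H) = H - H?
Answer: -288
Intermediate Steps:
x(F) = -15/2 (x(F) = (3/2)*(-5) = -15/2)
G(H) = 0
C(Q, I) = -3 - I + I*Q (C(Q, I) = -3 + ((I*Q - 2*I) + I) = -3 + ((-2*I + I*Q) + I) = -3 + (-I + I*Q) = -3 - I + I*Q)
(154 - 58)*C(-7, G(x(6))) = (154 - 58)*(-3 - 1*0 + 0*(-7)) = 96*(-3 + 0 + 0) = 96*(-3) = -288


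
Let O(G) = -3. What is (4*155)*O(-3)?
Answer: -1860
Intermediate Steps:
(4*155)*O(-3) = (4*155)*(-3) = 620*(-3) = -1860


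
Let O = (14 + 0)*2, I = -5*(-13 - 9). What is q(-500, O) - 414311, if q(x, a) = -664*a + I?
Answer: -432793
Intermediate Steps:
I = 110 (I = -5*(-22) = 110)
O = 28 (O = 14*2 = 28)
q(x, a) = 110 - 664*a (q(x, a) = -664*a + 110 = 110 - 664*a)
q(-500, O) - 414311 = (110 - 664*28) - 414311 = (110 - 18592) - 414311 = -18482 - 414311 = -432793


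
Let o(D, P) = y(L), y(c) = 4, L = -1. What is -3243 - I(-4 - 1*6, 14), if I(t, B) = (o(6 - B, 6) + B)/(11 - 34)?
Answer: -74571/23 ≈ -3242.2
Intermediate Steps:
o(D, P) = 4
I(t, B) = -4/23 - B/23 (I(t, B) = (4 + B)/(11 - 34) = (4 + B)/(-23) = (4 + B)*(-1/23) = -4/23 - B/23)
-3243 - I(-4 - 1*6, 14) = -3243 - (-4/23 - 1/23*14) = -3243 - (-4/23 - 14/23) = -3243 - 1*(-18/23) = -3243 + 18/23 = -74571/23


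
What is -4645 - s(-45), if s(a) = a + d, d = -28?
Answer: -4572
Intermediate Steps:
s(a) = -28 + a (s(a) = a - 28 = -28 + a)
-4645 - s(-45) = -4645 - (-28 - 45) = -4645 - 1*(-73) = -4645 + 73 = -4572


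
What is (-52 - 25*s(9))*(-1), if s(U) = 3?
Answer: 127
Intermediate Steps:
(-52 - 25*s(9))*(-1) = (-52 - 25*3)*(-1) = (-52 - 75)*(-1) = -127*(-1) = 127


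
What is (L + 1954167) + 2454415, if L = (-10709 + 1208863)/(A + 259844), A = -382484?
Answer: 270333649163/61320 ≈ 4.4086e+6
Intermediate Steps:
L = -599077/61320 (L = (-10709 + 1208863)/(-382484 + 259844) = 1198154/(-122640) = 1198154*(-1/122640) = -599077/61320 ≈ -9.7697)
(L + 1954167) + 2454415 = (-599077/61320 + 1954167) + 2454415 = 119828921363/61320 + 2454415 = 270333649163/61320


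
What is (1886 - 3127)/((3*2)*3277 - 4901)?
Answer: -1241/14761 ≈ -0.084073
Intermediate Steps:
(1886 - 3127)/((3*2)*3277 - 4901) = -1241/(6*3277 - 4901) = -1241/(19662 - 4901) = -1241/14761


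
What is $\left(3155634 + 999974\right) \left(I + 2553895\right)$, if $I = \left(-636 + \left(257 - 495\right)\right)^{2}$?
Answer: $13787355709768$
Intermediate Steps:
$I = 763876$ ($I = \left(-636 - 238\right)^{2} = \left(-874\right)^{2} = 763876$)
$\left(3155634 + 999974\right) \left(I + 2553895\right) = \left(3155634 + 999974\right) \left(763876 + 2553895\right) = 4155608 \cdot 3317771 = 13787355709768$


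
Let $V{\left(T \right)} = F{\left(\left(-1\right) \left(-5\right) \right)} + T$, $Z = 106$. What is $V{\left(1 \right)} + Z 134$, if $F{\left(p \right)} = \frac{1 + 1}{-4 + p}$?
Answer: $14207$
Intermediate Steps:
$F{\left(p \right)} = \frac{2}{-4 + p}$
$V{\left(T \right)} = 2 + T$ ($V{\left(T \right)} = \frac{2}{-4 - -5} + T = \frac{2}{-4 + 5} + T = \frac{2}{1} + T = 2 \cdot 1 + T = 2 + T$)
$V{\left(1 \right)} + Z 134 = \left(2 + 1\right) + 106 \cdot 134 = 3 + 14204 = 14207$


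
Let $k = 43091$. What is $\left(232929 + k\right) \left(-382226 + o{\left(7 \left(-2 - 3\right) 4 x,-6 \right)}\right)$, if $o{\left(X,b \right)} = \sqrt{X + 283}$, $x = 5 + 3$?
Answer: $-105502020520 + 828060 i \sqrt{93} \approx -1.055 \cdot 10^{11} + 7.9855 \cdot 10^{6} i$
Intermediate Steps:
$x = 8$
$o{\left(X,b \right)} = \sqrt{283 + X}$
$\left(232929 + k\right) \left(-382226 + o{\left(7 \left(-2 - 3\right) 4 x,-6 \right)}\right) = \left(232929 + 43091\right) \left(-382226 + \sqrt{283 + 7 \left(-2 - 3\right) 4 \cdot 8}\right) = 276020 \left(-382226 + \sqrt{283 + 7 \left(\left(-5\right) 4\right) 8}\right) = 276020 \left(-382226 + \sqrt{283 + 7 \left(-20\right) 8}\right) = 276020 \left(-382226 + \sqrt{283 - 1120}\right) = 276020 \left(-382226 + \sqrt{-837}\right) = 276020 \left(-382226 + 3 i \sqrt{93}\right) = -105502020520 + 828060 i \sqrt{93}$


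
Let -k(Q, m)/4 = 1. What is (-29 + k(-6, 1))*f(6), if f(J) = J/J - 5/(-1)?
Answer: -198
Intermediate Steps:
k(Q, m) = -4 (k(Q, m) = -4*1 = -4)
f(J) = 6 (f(J) = 1 - 5*(-1) = 1 + 5 = 6)
(-29 + k(-6, 1))*f(6) = (-29 - 4)*6 = -33*6 = -198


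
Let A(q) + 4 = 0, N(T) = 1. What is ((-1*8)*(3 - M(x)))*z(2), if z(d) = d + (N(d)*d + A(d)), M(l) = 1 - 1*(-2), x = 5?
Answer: 0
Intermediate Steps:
M(l) = 3 (M(l) = 1 + 2 = 3)
A(q) = -4 (A(q) = -4 + 0 = -4)
z(d) = -4 + 2*d (z(d) = d + (1*d - 4) = d + (d - 4) = d + (-4 + d) = -4 + 2*d)
((-1*8)*(3 - M(x)))*z(2) = ((-1*8)*(3 - 1*3))*(-4 + 2*2) = (-8*(3 - 3))*(-4 + 4) = -8*0*0 = 0*0 = 0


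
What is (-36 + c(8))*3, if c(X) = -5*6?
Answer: -198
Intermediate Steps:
c(X) = -30
(-36 + c(8))*3 = (-36 - 30)*3 = -66*3 = -198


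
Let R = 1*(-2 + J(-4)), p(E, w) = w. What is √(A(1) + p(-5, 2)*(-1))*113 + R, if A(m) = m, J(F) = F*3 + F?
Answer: -18 + 113*I ≈ -18.0 + 113.0*I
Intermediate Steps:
J(F) = 4*F (J(F) = 3*F + F = 4*F)
R = -18 (R = 1*(-2 + 4*(-4)) = 1*(-2 - 16) = 1*(-18) = -18)
√(A(1) + p(-5, 2)*(-1))*113 + R = √(1 + 2*(-1))*113 - 18 = √(1 - 2)*113 - 18 = √(-1)*113 - 18 = I*113 - 18 = 113*I - 18 = -18 + 113*I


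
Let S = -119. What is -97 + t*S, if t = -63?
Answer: 7400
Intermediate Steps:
-97 + t*S = -97 - 63*(-119) = -97 + 7497 = 7400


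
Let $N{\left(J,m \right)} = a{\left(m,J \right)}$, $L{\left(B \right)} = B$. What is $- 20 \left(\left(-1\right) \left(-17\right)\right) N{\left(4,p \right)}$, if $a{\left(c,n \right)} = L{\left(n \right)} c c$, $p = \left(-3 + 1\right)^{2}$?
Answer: $-21760$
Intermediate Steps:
$p = 4$ ($p = \left(-2\right)^{2} = 4$)
$a{\left(c,n \right)} = n c^{2}$ ($a{\left(c,n \right)} = n c c = c n c = n c^{2}$)
$N{\left(J,m \right)} = J m^{2}$
$- 20 \left(\left(-1\right) \left(-17\right)\right) N{\left(4,p \right)} = - 20 \left(\left(-1\right) \left(-17\right)\right) 4 \cdot 4^{2} = \left(-20\right) 17 \cdot 4 \cdot 16 = \left(-340\right) 64 = -21760$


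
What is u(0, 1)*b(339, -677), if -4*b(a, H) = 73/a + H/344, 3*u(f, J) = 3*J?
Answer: 204391/466464 ≈ 0.43817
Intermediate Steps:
u(f, J) = J (u(f, J) = (3*J)/3 = J)
b(a, H) = -73/(4*a) - H/1376 (b(a, H) = -(73/a + H/344)/4 = -73/(4*a) - H/1376)
u(0, 1)*b(339, -677) = 1*((1/1376)*(-25112 - 1*(-677)*339)/339) = 1*((1/1376)*(1/339)*(-25112 + 229503)) = 1*((1/1376)*(1/339)*204391) = 1*(204391/466464) = 204391/466464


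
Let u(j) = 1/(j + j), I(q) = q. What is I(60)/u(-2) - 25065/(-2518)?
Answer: -579255/2518 ≈ -230.05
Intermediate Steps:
u(j) = 1/(2*j)
I(60)/u(-2) - 25065/(-2518) = 60/(((½)/(-2))) - 25065/(-2518) = 60/(((½)*(-½))) - 25065*(-1/2518) = 60/(-¼) + 25065/2518 = 60*(-4) + 25065/2518 = -240 + 25065/2518 = -579255/2518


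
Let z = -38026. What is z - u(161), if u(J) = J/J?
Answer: -38027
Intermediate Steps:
u(J) = 1
z - u(161) = -38026 - 1*1 = -38026 - 1 = -38027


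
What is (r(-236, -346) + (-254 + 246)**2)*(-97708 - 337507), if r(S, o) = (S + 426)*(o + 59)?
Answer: 23704420190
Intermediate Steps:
r(S, o) = (59 + o)*(426 + S) (r(S, o) = (426 + S)*(59 + o) = (59 + o)*(426 + S))
(r(-236, -346) + (-254 + 246)**2)*(-97708 - 337507) = ((25134 + 59*(-236) + 426*(-346) - 236*(-346)) + (-254 + 246)**2)*(-97708 - 337507) = ((25134 - 13924 - 147396 + 81656) + (-8)**2)*(-435215) = (-54530 + 64)*(-435215) = -54466*(-435215) = 23704420190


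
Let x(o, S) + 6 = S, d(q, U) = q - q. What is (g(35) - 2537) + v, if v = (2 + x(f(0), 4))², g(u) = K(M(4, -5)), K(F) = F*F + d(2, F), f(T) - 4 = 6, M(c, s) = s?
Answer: -2512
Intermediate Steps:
d(q, U) = 0
f(T) = 10 (f(T) = 4 + 6 = 10)
x(o, S) = -6 + S
K(F) = F² (K(F) = F*F + 0 = F² + 0 = F²)
g(u) = 25 (g(u) = (-5)² = 25)
v = 0 (v = (2 + (-6 + 4))² = (2 - 2)² = 0² = 0)
(g(35) - 2537) + v = (25 - 2537) + 0 = -2512 + 0 = -2512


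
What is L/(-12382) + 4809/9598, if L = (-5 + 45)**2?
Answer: 22094119/59421218 ≈ 0.37182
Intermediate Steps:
L = 1600 (L = 40**2 = 1600)
L/(-12382) + 4809/9598 = 1600/(-12382) + 4809/9598 = 1600*(-1/12382) + 4809*(1/9598) = -800/6191 + 4809/9598 = 22094119/59421218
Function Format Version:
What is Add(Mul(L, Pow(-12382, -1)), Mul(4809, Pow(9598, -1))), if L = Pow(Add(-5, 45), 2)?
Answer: Rational(22094119, 59421218) ≈ 0.37182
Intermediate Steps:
L = 1600 (L = Pow(40, 2) = 1600)
Add(Mul(L, Pow(-12382, -1)), Mul(4809, Pow(9598, -1))) = Add(Mul(1600, Pow(-12382, -1)), Mul(4809, Pow(9598, -1))) = Add(Mul(1600, Rational(-1, 12382)), Mul(4809, Rational(1, 9598))) = Add(Rational(-800, 6191), Rational(4809, 9598)) = Rational(22094119, 59421218)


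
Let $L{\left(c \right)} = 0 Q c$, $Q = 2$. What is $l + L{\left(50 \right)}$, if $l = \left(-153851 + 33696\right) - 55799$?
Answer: $-175954$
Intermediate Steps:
$L{\left(c \right)} = 0$ ($L{\left(c \right)} = 0 \cdot 2 c = 0 c = 0$)
$l = -175954$ ($l = -120155 - 55799 = -175954$)
$l + L{\left(50 \right)} = -175954 + 0 = -175954$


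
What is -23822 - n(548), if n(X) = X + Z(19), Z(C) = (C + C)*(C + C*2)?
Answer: -26536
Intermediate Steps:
Z(C) = 6*C**2 (Z(C) = (2*C)*(C + 2*C) = (2*C)*(3*C) = 6*C**2)
n(X) = 2166 + X (n(X) = X + 6*19**2 = X + 6*361 = X + 2166 = 2166 + X)
-23822 - n(548) = -23822 - (2166 + 548) = -23822 - 1*2714 = -23822 - 2714 = -26536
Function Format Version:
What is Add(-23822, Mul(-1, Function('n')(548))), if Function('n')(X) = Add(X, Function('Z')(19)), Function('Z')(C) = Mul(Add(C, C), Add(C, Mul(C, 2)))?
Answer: -26536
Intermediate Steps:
Function('Z')(C) = Mul(6, Pow(C, 2)) (Function('Z')(C) = Mul(Mul(2, C), Add(C, Mul(2, C))) = Mul(Mul(2, C), Mul(3, C)) = Mul(6, Pow(C, 2)))
Function('n')(X) = Add(2166, X) (Function('n')(X) = Add(X, Mul(6, Pow(19, 2))) = Add(X, Mul(6, 361)) = Add(X, 2166) = Add(2166, X))
Add(-23822, Mul(-1, Function('n')(548))) = Add(-23822, Mul(-1, Add(2166, 548))) = Add(-23822, Mul(-1, 2714)) = Add(-23822, -2714) = -26536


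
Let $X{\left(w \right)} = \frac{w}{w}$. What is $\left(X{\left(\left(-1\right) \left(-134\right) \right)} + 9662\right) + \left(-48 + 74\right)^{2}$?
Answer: $10339$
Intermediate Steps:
$X{\left(w \right)} = 1$
$\left(X{\left(\left(-1\right) \left(-134\right) \right)} + 9662\right) + \left(-48 + 74\right)^{2} = \left(1 + 9662\right) + \left(-48 + 74\right)^{2} = 9663 + 26^{2} = 9663 + 676 = 10339$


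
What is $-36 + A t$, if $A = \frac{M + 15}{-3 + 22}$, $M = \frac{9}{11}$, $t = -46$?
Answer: $- \frac{15528}{209} \approx -74.297$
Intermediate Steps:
$M = \frac{9}{11}$ ($M = 9 \cdot \frac{1}{11} = \frac{9}{11} \approx 0.81818$)
$A = \frac{174}{209}$ ($A = \frac{\frac{9}{11} + 15}{-3 + 22} = \frac{174}{11 \cdot 19} = \frac{174}{11} \cdot \frac{1}{19} = \frac{174}{209} \approx 0.83254$)
$-36 + A t = -36 + \frac{174}{209} \left(-46\right) = -36 - \frac{8004}{209} = - \frac{15528}{209}$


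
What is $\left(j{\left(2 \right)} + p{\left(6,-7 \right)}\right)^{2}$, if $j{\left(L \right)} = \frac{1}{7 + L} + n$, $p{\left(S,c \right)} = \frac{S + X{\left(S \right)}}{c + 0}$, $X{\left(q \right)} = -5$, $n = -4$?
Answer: $\frac{64516}{3969} \approx 16.255$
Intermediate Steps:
$p{\left(S,c \right)} = \frac{-5 + S}{c}$ ($p{\left(S,c \right)} = \frac{S - 5}{c + 0} = \frac{-5 + S}{c}$)
$j{\left(L \right)} = -4 + \frac{1}{7 + L}$ ($j{\left(L \right)} = \frac{1}{7 + L} - 4 = -4 + \frac{1}{7 + L}$)
$\left(j{\left(2 \right)} + p{\left(6,-7 \right)}\right)^{2} = \left(\frac{-27 - 8}{7 + 2} + \frac{-5 + 6}{-7}\right)^{2} = \left(\frac{-27 - 8}{9} - \frac{1}{7}\right)^{2} = \left(\frac{1}{9} \left(-35\right) - \frac{1}{7}\right)^{2} = \left(- \frac{35}{9} - \frac{1}{7}\right)^{2} = \left(- \frac{254}{63}\right)^{2} = \frac{64516}{3969}$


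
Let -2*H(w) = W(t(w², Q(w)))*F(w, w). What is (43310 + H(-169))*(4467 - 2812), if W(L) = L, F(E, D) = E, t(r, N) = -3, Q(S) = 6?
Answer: 142517015/2 ≈ 7.1258e+7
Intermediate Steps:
H(w) = 3*w/2 (H(w) = -(-3)*w/2 = 3*w/2)
(43310 + H(-169))*(4467 - 2812) = (43310 + (3/2)*(-169))*(4467 - 2812) = (43310 - 507/2)*1655 = (86113/2)*1655 = 142517015/2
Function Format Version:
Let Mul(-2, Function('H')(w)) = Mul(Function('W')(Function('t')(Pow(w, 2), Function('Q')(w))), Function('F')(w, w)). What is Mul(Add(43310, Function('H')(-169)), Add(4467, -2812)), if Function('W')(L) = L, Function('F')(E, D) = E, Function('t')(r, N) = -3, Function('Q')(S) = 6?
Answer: Rational(142517015, 2) ≈ 7.1258e+7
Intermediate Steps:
Function('H')(w) = Mul(Rational(3, 2), w) (Function('H')(w) = Mul(Rational(-1, 2), Mul(-3, w)) = Mul(Rational(3, 2), w))
Mul(Add(43310, Function('H')(-169)), Add(4467, -2812)) = Mul(Add(43310, Mul(Rational(3, 2), -169)), Add(4467, -2812)) = Mul(Add(43310, Rational(-507, 2)), 1655) = Mul(Rational(86113, 2), 1655) = Rational(142517015, 2)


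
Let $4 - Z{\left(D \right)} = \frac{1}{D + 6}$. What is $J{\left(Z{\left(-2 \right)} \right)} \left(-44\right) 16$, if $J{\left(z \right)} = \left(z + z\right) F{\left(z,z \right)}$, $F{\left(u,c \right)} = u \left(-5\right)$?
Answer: $99000$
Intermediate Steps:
$Z{\left(D \right)} = 4 - \frac{1}{6 + D}$ ($Z{\left(D \right)} = 4 - \frac{1}{D + 6} = 4 - \frac{1}{6 + D}$)
$F{\left(u,c \right)} = - 5 u$
$J{\left(z \right)} = - 10 z^{2}$ ($J{\left(z \right)} = \left(z + z\right) \left(- 5 z\right) = 2 z \left(- 5 z\right) = - 10 z^{2}$)
$J{\left(Z{\left(-2 \right)} \right)} \left(-44\right) 16 = - 10 \left(\frac{23 + 4 \left(-2\right)}{6 - 2}\right)^{2} \left(-44\right) 16 = - 10 \left(\frac{23 - 8}{4}\right)^{2} \left(-44\right) 16 = - 10 \left(\frac{1}{4} \cdot 15\right)^{2} \left(-44\right) 16 = - 10 \left(\frac{15}{4}\right)^{2} \left(-44\right) 16 = \left(-10\right) \frac{225}{16} \left(-44\right) 16 = \left(- \frac{1125}{8}\right) \left(-44\right) 16 = \frac{12375}{2} \cdot 16 = 99000$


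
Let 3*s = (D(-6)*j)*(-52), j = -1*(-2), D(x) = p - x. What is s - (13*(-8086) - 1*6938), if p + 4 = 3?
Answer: 335648/3 ≈ 1.1188e+5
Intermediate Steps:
p = -1 (p = -4 + 3 = -1)
D(x) = -1 - x
j = 2
s = -520/3 (s = (((-1 - 1*(-6))*2)*(-52))/3 = (((-1 + 6)*2)*(-52))/3 = ((5*2)*(-52))/3 = (10*(-52))/3 = (⅓)*(-520) = -520/3 ≈ -173.33)
s - (13*(-8086) - 1*6938) = -520/3 - (13*(-8086) - 1*6938) = -520/3 - (-105118 - 6938) = -520/3 - 1*(-112056) = -520/3 + 112056 = 335648/3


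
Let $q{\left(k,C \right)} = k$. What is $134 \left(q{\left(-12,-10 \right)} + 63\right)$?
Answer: $6834$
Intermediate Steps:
$134 \left(q{\left(-12,-10 \right)} + 63\right) = 134 \left(-12 + 63\right) = 134 \cdot 51 = 6834$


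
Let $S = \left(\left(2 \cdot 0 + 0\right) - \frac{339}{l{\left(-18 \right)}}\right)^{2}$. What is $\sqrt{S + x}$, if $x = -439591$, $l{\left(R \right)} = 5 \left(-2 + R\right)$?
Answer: $\frac{i \sqrt{4395795079}}{100} \approx 663.01 i$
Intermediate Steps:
$l{\left(R \right)} = -10 + 5 R$
$S = \frac{114921}{10000}$ ($S = \left(\left(2 \cdot 0 + 0\right) - \frac{339}{-10 + 5 \left(-18\right)}\right)^{2} = \left(\left(0 + 0\right) - \frac{339}{-10 - 90}\right)^{2} = \left(0 - \frac{339}{-100}\right)^{2} = \left(0 - - \frac{339}{100}\right)^{2} = \left(0 + \frac{339}{100}\right)^{2} = \left(\frac{339}{100}\right)^{2} = \frac{114921}{10000} \approx 11.492$)
$\sqrt{S + x} = \sqrt{\frac{114921}{10000} - 439591} = \sqrt{- \frac{4395795079}{10000}} = \frac{i \sqrt{4395795079}}{100}$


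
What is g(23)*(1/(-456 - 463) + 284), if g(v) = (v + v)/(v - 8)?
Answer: 2401154/2757 ≈ 870.93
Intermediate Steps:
g(v) = 2*v/(-8 + v) (g(v) = (2*v)/(-8 + v) = 2*v/(-8 + v))
g(23)*(1/(-456 - 463) + 284) = (2*23/(-8 + 23))*(1/(-456 - 463) + 284) = (2*23/15)*(1/(-919) + 284) = (2*23*(1/15))*(-1/919 + 284) = (46/15)*(260995/919) = 2401154/2757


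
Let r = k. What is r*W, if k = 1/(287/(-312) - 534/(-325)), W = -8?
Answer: -62400/5641 ≈ -11.062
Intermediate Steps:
k = 7800/5641 (k = 1/(287*(-1/312) - 534*(-1/325)) = 1/(-287/312 + 534/325) = 1/(5641/7800) = 7800/5641 ≈ 1.3827)
r = 7800/5641 ≈ 1.3827
r*W = (7800/5641)*(-8) = -62400/5641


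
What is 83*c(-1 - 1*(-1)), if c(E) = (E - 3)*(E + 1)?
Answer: -249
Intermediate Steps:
c(E) = (1 + E)*(-3 + E) (c(E) = (-3 + E)*(1 + E) = (1 + E)*(-3 + E))
83*c(-1 - 1*(-1)) = 83*(-3 + (-1 - 1*(-1))**2 - 2*(-1 - 1*(-1))) = 83*(-3 + (-1 + 1)**2 - 2*(-1 + 1)) = 83*(-3 + 0**2 - 2*0) = 83*(-3 + 0 + 0) = 83*(-3) = -249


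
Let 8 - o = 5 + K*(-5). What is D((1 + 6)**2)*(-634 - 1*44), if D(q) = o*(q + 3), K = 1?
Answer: -282048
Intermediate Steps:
o = 8 (o = 8 - (5 + 1*(-5)) = 8 - (5 - 5) = 8 - 1*0 = 8 + 0 = 8)
D(q) = 24 + 8*q (D(q) = 8*(q + 3) = 8*(3 + q) = 24 + 8*q)
D((1 + 6)**2)*(-634 - 1*44) = (24 + 8*(1 + 6)**2)*(-634 - 1*44) = (24 + 8*7**2)*(-634 - 44) = (24 + 8*49)*(-678) = (24 + 392)*(-678) = 416*(-678) = -282048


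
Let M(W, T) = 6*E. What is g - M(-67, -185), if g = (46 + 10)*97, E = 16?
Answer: 5336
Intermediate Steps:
M(W, T) = 96 (M(W, T) = 6*16 = 96)
g = 5432 (g = 56*97 = 5432)
g - M(-67, -185) = 5432 - 1*96 = 5432 - 96 = 5336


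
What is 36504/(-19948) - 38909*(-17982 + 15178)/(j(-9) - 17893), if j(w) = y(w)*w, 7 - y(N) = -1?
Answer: -544249817722/89591455 ≈ -6074.8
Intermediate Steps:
y(N) = 8 (y(N) = 7 - 1*(-1) = 7 + 1 = 8)
j(w) = 8*w
36504/(-19948) - 38909*(-17982 + 15178)/(j(-9) - 17893) = 36504/(-19948) - 38909*(-17982 + 15178)/(8*(-9) - 17893) = 36504*(-1/19948) - 38909*(-2804/(-72 - 17893)) = -9126/4987 - 38909/((-17965*(-1/2804))) = -9126/4987 - 38909/17965/2804 = -9126/4987 - 38909*2804/17965 = -9126/4987 - 109100836/17965 = -544249817722/89591455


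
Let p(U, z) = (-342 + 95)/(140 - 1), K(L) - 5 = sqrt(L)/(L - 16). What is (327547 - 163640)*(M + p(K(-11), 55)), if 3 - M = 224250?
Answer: -5109076256060/139 ≈ -3.6756e+10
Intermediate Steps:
M = -224247 (M = 3 - 1*224250 = 3 - 224250 = -224247)
K(L) = 5 + sqrt(L)/(-16 + L) (K(L) = 5 + sqrt(L)/(L - 16) = 5 + sqrt(L)/(-16 + L))
p(U, z) = -247/139
(327547 - 163640)*(M + p(K(-11), 55)) = (327547 - 163640)*(-224247 - 247/139) = 163907*(-31170580/139) = -5109076256060/139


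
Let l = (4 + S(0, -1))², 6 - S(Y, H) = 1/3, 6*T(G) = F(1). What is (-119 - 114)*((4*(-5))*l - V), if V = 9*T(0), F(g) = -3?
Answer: 7819247/18 ≈ 4.3440e+5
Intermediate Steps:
T(G) = -½ (T(G) = (⅙)*(-3) = -½)
V = -9/2 (V = 9*(-½) = -9/2 ≈ -4.5000)
S(Y, H) = 17/3 (S(Y, H) = 6 - 1/3 = 6 - 1*⅓ = 6 - ⅓ = 17/3)
l = 841/9 (l = (4 + 17/3)² = (29/3)² = 841/9 ≈ 93.444)
(-119 - 114)*((4*(-5))*l - V) = (-119 - 114)*((4*(-5))*(841/9) - 1*(-9/2)) = -233*(-20*841/9 + 9/2) = -233*(-16820/9 + 9/2) = -233*(-33559/18) = 7819247/18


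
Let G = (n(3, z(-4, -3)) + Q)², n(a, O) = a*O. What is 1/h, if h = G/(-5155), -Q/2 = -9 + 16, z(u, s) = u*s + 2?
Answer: -5155/784 ≈ -6.5753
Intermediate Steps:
z(u, s) = 2 + s*u (z(u, s) = s*u + 2 = 2 + s*u)
Q = -14 (Q = -2*(-9 + 16) = -2*7 = -14)
n(a, O) = O*a
G = 784 (G = ((2 - 3*(-4))*3 - 14)² = ((2 + 12)*3 - 14)² = (14*3 - 14)² = (42 - 14)² = 28² = 784)
h = -784/5155 (h = 784/(-5155) = 784*(-1/5155) = -784/5155 ≈ -0.15209)
1/h = 1/(-784/5155) = -5155/784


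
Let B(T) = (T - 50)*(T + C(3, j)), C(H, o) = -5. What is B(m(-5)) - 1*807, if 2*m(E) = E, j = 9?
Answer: -1653/4 ≈ -413.25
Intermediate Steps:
m(E) = E/2
B(T) = (-50 + T)*(-5 + T) (B(T) = (T - 50)*(T - 5) = (-50 + T)*(-5 + T))
B(m(-5)) - 1*807 = (250 + ((1/2)*(-5))**2 - 55*(-5)/2) - 1*807 = (250 + (-5/2)**2 - 55*(-5/2)) - 807 = (250 + 25/4 + 275/2) - 807 = 1575/4 - 807 = -1653/4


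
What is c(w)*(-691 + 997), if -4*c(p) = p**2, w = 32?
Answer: -78336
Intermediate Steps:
c(p) = -p**2/4
c(w)*(-691 + 997) = (-1/4*32**2)*(-691 + 997) = -1/4*1024*306 = -256*306 = -78336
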